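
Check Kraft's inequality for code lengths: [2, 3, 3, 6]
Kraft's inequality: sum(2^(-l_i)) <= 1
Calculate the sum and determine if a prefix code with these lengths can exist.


Sum = 2^(-2) + 2^(-3) + 2^(-3) + 2^(-6)
    = 0.25 + 0.125 + 0.125 + 0.015625
    = 33/64 = 0.515625
Since 0.515625 <= 1, Kraft's inequality IS satisfied.
A prefix code with these lengths CAN exist.

Kraft sum = 0.515625. Satisfied.


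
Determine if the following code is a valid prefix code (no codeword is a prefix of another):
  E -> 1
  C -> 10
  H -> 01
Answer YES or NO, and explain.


Checking each pair (does one codeword prefix another?):
  E='1' vs C='10': prefix -- VIOLATION

NO -- this is NOT a valid prefix code. E (1) is a prefix of C (10).


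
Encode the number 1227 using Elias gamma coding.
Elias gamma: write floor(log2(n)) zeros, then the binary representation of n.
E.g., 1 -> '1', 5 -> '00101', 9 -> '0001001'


num_bits = floor(log2(1227)) + 1 = 11
leading_zeros = num_bits - 1 = 10
binary(1227) = 10011001011

Elias gamma(1227) = '0000000000' + '10011001011' = 000000000010011001011 (21 bits)


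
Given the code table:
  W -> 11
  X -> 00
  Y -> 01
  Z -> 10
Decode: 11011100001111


Decoding:
11 -> W
01 -> Y
11 -> W
00 -> X
00 -> X
11 -> W
11 -> W


Result: WYWXXWW


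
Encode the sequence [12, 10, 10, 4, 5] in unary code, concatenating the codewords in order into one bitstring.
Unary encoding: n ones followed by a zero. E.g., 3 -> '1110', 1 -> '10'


Encode each number as n ones followed by a terminating 0:
  12 -> 1111111111110 (13 bits)
  10 -> 11111111110 (11 bits)
  10 -> 11111111110 (11 bits)
  4 -> 11110 (5 bits)
  5 -> 111110 (6 bits)
Total length = 13 + 11 + 11 + 5 + 6 = 46 bits.

Unary([12, 10, 10, 4, 5]) = 1111111111110111111111101111111111011110111110 (46 bits)


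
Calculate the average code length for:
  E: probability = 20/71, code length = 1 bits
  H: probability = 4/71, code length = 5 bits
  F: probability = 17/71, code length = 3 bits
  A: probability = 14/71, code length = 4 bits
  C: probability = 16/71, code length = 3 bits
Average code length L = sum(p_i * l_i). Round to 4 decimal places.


Weighted contributions p_i * l_i:
  E: (20/71) * 1 = 20/71
  H: (4/71) * 5 = 20/71
  F: (17/71) * 3 = 51/71
  A: (14/71) * 4 = 56/71
  C: (16/71) * 3 = 48/71
Sum = (20 + 20 + 51 + 56 + 48)/71 = 195/71

L = 195/71 = 2.7465 bits/symbol


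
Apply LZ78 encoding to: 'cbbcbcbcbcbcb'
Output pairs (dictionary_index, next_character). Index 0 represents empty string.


LZ78 encoding steps:
Dictionary: {0: ''}
Step 1: w='' (idx 0), next='c' -> output (0, 'c'), add 'c' as idx 1
Step 2: w='' (idx 0), next='b' -> output (0, 'b'), add 'b' as idx 2
Step 3: w='b' (idx 2), next='c' -> output (2, 'c'), add 'bc' as idx 3
Step 4: w='bc' (idx 3), next='b' -> output (3, 'b'), add 'bcb' as idx 4
Step 5: w='c' (idx 1), next='b' -> output (1, 'b'), add 'cb' as idx 5
Step 6: w='cb' (idx 5), next='c' -> output (5, 'c'), add 'cbc' as idx 6
Step 7: w='b' (idx 2), end of input -> output (2, '')


Encoded: [(0, 'c'), (0, 'b'), (2, 'c'), (3, 'b'), (1, 'b'), (5, 'c'), (2, '')]


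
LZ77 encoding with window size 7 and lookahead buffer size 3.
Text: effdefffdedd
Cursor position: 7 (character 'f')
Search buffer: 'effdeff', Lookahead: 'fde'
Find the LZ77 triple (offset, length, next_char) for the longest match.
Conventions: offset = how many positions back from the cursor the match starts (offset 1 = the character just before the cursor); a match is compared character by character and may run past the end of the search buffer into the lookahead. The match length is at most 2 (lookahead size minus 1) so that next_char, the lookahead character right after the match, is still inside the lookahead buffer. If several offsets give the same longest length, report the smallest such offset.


Try each offset into the search buffer:
  offset=1 (pos 6, char 'f'): match length 1
  offset=2 (pos 5, char 'f'): match length 1
  offset=3 (pos 4, char 'e'): match length 0
  offset=4 (pos 3, char 'd'): match length 0
  offset=5 (pos 2, char 'f'): match length 2
  offset=6 (pos 1, char 'f'): match length 1
  offset=7 (pos 0, char 'e'): match length 0
Longest match has length 2 at offset 5.
next_char = character at position 7 + 2 = 9 -> 'e'

Best match: offset=5, length=2 (matching 'fd' starting at position 2)
LZ77 triple: (5, 2, 'e')


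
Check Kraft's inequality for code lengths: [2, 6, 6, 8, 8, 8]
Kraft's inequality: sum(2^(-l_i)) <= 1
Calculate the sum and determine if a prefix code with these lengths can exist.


Sum = 2^(-2) + 2^(-6) + 2^(-6) + 2^(-8) + 2^(-8) + 2^(-8)
    = 0.25 + 0.015625 + 0.015625 + 0.00390625 + 0.00390625 + 0.00390625
    = 75/256 = 0.29296875
Since 0.29296875 <= 1, Kraft's inequality IS satisfied.
A prefix code with these lengths CAN exist.

Kraft sum = 0.29296875. Satisfied.


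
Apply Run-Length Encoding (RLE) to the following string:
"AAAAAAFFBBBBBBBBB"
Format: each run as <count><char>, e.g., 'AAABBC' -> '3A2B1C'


Scanning runs left to right:
  i=0: run of 'A' x 6 -> '6A'
  i=6: run of 'F' x 2 -> '2F'
  i=8: run of 'B' x 9 -> '9B'

RLE = 6A2F9B


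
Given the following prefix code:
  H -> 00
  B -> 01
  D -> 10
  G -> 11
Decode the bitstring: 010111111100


Decoding step by step:
Bits 01 -> B
Bits 01 -> B
Bits 11 -> G
Bits 11 -> G
Bits 11 -> G
Bits 00 -> H


Decoded message: BBGGGH


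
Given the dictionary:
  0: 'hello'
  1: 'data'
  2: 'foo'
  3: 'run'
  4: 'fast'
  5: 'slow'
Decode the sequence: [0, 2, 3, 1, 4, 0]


Look up each index in the dictionary:
  0 -> 'hello'
  2 -> 'foo'
  3 -> 'run'
  1 -> 'data'
  4 -> 'fast'
  0 -> 'hello'

Decoded: "hello foo run data fast hello"


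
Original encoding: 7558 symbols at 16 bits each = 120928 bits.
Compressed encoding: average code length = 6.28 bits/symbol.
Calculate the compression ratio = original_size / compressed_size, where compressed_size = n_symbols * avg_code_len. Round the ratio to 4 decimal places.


original_size = n_symbols * orig_bits = 7558 * 16 = 120928 bits
compressed_size = n_symbols * avg_code_len = 7558 * 6.28 = 47464.24 bits
ratio = original_size / compressed_size = 120928 / 47464.24 = 2.5478

Compression ratio = 2.5478


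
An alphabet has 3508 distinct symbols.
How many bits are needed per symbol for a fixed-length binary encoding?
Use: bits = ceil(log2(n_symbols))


log2(3508) = 11.7764
Bracket: 2^11 = 2048 < 3508 <= 2^12 = 4096
So ceil(log2(3508)) = 12

bits = ceil(log2(3508)) = ceil(11.7764) = 12 bits


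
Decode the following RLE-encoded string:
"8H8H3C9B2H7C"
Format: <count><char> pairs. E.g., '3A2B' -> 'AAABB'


Expanding each <count><char> pair:
  8H -> 'HHHHHHHH'
  8H -> 'HHHHHHHH'
  3C -> 'CCC'
  9B -> 'BBBBBBBBB'
  2H -> 'HH'
  7C -> 'CCCCCCC'

Decoded = HHHHHHHHHHHHHHHHCCCBBBBBBBBBHHCCCCCCC


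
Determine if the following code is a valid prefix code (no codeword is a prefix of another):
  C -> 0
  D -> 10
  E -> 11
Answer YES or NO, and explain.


Checking each pair (does one codeword prefix another?):
  C='0' vs D='10': no prefix
  C='0' vs E='11': no prefix
  D='10' vs C='0': no prefix
  D='10' vs E='11': no prefix
  E='11' vs C='0': no prefix
  E='11' vs D='10': no prefix
No violation found over all pairs.

YES -- this is a valid prefix code. No codeword is a prefix of any other codeword.


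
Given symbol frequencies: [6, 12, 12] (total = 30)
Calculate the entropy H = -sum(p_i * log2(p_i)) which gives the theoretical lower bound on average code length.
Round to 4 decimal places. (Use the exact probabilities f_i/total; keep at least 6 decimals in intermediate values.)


Per-symbol terms -p_i * log2(p_i) with p_i = f_i/30:
  p = 6/30 = 0.200000: log2(p) = -2.321928, -p*log2(p) = 0.464386
  p = 12/30 = 0.400000: log2(p) = -1.321928, -p*log2(p) = 0.528771
  p = 12/30 = 0.400000: log2(p) = -1.321928, -p*log2(p) = 0.528771
H = 0.464386 + 0.528771 + 0.528771 = 1.521928

H = 1.5219 bits/symbol


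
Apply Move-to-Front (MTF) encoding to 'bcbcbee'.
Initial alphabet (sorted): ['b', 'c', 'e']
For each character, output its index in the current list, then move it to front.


MTF encoding:
'b': index 0 in ['b', 'c', 'e'] -> ['b', 'c', 'e']
'c': index 1 in ['b', 'c', 'e'] -> ['c', 'b', 'e']
'b': index 1 in ['c', 'b', 'e'] -> ['b', 'c', 'e']
'c': index 1 in ['b', 'c', 'e'] -> ['c', 'b', 'e']
'b': index 1 in ['c', 'b', 'e'] -> ['b', 'c', 'e']
'e': index 2 in ['b', 'c', 'e'] -> ['e', 'b', 'c']
'e': index 0 in ['e', 'b', 'c'] -> ['e', 'b', 'c']


Output: [0, 1, 1, 1, 1, 2, 0]


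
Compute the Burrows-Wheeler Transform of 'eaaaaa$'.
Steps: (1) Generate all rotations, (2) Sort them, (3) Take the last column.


Rotations (sorted):
  0: $eaaaaa -> last char: a
  1: a$eaaaa -> last char: a
  2: aa$eaaa -> last char: a
  3: aaa$eaa -> last char: a
  4: aaaa$ea -> last char: a
  5: aaaaa$e -> last char: e
  6: eaaaaa$ -> last char: $


BWT = aaaaae$


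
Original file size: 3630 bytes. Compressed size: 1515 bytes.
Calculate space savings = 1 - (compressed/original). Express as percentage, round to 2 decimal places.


ratio = compressed/original = 1515/3630 = 0.417355
savings = 1 - ratio = 1 - 0.417355 = 0.582645
as a percentage: 0.582645 * 100 = 58.26%

Space savings = 1 - 1515/3630 = 58.26%


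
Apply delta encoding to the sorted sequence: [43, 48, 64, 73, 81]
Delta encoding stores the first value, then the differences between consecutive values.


First value: 43
Deltas:
  48 - 43 = 5
  64 - 48 = 16
  73 - 64 = 9
  81 - 73 = 8


Delta encoded: [43, 5, 16, 9, 8]


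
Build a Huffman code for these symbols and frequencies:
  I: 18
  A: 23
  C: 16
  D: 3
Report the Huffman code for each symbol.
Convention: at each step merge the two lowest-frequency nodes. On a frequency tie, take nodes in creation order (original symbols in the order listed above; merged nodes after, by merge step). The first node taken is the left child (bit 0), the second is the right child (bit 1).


Huffman tree construction:
Step 1: Merge D(3) + C(16) = 19
Step 2: Merge I(18) + (D+C)(19) = 37
Step 3: Merge A(23) + (I+(D+C))(37) = 60
Read each symbol's code off the tree from the root (left child = 0, right child = 1).

Codes:
  I: 10 (length 2)
  A: 0 (length 1)
  C: 111 (length 3)
  D: 110 (length 3)
Average code length: 116/60 = 1.9333 bits/symbol


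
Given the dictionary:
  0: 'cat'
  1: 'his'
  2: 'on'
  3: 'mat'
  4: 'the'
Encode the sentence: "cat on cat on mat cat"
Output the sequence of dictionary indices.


Look up each word in the dictionary:
  'cat' -> 0
  'on' -> 2
  'cat' -> 0
  'on' -> 2
  'mat' -> 3
  'cat' -> 0

Encoded: [0, 2, 0, 2, 3, 0]


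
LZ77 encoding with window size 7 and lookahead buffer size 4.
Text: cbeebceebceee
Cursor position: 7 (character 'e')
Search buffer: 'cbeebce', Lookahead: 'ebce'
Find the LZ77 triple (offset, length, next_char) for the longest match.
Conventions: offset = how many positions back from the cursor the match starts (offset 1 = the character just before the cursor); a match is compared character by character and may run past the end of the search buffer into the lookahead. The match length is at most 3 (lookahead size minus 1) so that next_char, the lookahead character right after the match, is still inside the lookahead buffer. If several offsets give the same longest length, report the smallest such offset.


Try each offset into the search buffer:
  offset=1 (pos 6, char 'e'): match length 1
  offset=2 (pos 5, char 'c'): match length 0
  offset=3 (pos 4, char 'b'): match length 0
  offset=4 (pos 3, char 'e'): match length 3
  offset=5 (pos 2, char 'e'): match length 1
  offset=6 (pos 1, char 'b'): match length 0
  offset=7 (pos 0, char 'c'): match length 0
Longest match has length 3 at offset 4.
next_char = character at position 7 + 3 = 10 -> 'e'

Best match: offset=4, length=3 (matching 'ebc' starting at position 3)
LZ77 triple: (4, 3, 'e')


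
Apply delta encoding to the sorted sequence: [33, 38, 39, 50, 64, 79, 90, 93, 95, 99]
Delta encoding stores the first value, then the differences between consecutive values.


First value: 33
Deltas:
  38 - 33 = 5
  39 - 38 = 1
  50 - 39 = 11
  64 - 50 = 14
  79 - 64 = 15
  90 - 79 = 11
  93 - 90 = 3
  95 - 93 = 2
  99 - 95 = 4


Delta encoded: [33, 5, 1, 11, 14, 15, 11, 3, 2, 4]


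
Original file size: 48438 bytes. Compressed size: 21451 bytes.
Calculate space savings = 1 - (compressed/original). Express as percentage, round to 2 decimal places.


ratio = compressed/original = 21451/48438 = 0.442855
savings = 1 - ratio = 1 - 0.442855 = 0.557145
as a percentage: 0.557145 * 100 = 55.71%

Space savings = 1 - 21451/48438 = 55.71%


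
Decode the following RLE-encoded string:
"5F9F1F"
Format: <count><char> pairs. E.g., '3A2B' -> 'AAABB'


Expanding each <count><char> pair:
  5F -> 'FFFFF'
  9F -> 'FFFFFFFFF'
  1F -> 'F'

Decoded = FFFFFFFFFFFFFFF


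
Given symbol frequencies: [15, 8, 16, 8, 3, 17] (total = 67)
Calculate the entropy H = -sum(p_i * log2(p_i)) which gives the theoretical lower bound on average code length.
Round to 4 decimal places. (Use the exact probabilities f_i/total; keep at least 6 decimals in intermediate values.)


Per-symbol terms -p_i * log2(p_i) with p_i = f_i/67:
  p = 15/67 = 0.223881: log2(p) = -2.159199, -p*log2(p) = 0.483403
  p = 8/67 = 0.119403: log2(p) = -3.066089, -p*log2(p) = 0.366100
  p = 16/67 = 0.238806: log2(p) = -2.066089, -p*log2(p) = 0.493394
  p = 8/67 = 0.119403: log2(p) = -3.066089, -p*log2(p) = 0.366100
  p = 3/67 = 0.044776: log2(p) = -4.481127, -p*log2(p) = 0.200647
  p = 17/67 = 0.253731: log2(p) = -1.978626, -p*log2(p) = 0.502040
H = 0.483403 + 0.366100 + 0.493394 + 0.366100 + 0.200647 + 0.502040 = 2.411684

H = 2.4117 bits/symbol


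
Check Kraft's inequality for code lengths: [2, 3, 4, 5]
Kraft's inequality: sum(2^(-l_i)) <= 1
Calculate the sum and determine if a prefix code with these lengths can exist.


Sum = 2^(-2) + 2^(-3) + 2^(-4) + 2^(-5)
    = 0.25 + 0.125 + 0.0625 + 0.03125
    = 15/32 = 0.46875
Since 0.46875 <= 1, Kraft's inequality IS satisfied.
A prefix code with these lengths CAN exist.

Kraft sum = 0.46875. Satisfied.


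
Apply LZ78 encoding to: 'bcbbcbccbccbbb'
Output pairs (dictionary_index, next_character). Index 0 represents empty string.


LZ78 encoding steps:
Dictionary: {0: ''}
Step 1: w='' (idx 0), next='b' -> output (0, 'b'), add 'b' as idx 1
Step 2: w='' (idx 0), next='c' -> output (0, 'c'), add 'c' as idx 2
Step 3: w='b' (idx 1), next='b' -> output (1, 'b'), add 'bb' as idx 3
Step 4: w='c' (idx 2), next='b' -> output (2, 'b'), add 'cb' as idx 4
Step 5: w='c' (idx 2), next='c' -> output (2, 'c'), add 'cc' as idx 5
Step 6: w='b' (idx 1), next='c' -> output (1, 'c'), add 'bc' as idx 6
Step 7: w='cb' (idx 4), next='b' -> output (4, 'b'), add 'cbb' as idx 7
Step 8: w='b' (idx 1), end of input -> output (1, '')


Encoded: [(0, 'b'), (0, 'c'), (1, 'b'), (2, 'b'), (2, 'c'), (1, 'c'), (4, 'b'), (1, '')]


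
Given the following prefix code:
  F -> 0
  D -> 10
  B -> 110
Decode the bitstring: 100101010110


Decoding step by step:
Bits 10 -> D
Bits 0 -> F
Bits 10 -> D
Bits 10 -> D
Bits 10 -> D
Bits 110 -> B


Decoded message: DFDDDB


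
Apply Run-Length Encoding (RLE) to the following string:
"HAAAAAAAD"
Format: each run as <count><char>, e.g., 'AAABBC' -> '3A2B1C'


Scanning runs left to right:
  i=0: run of 'H' x 1 -> '1H'
  i=1: run of 'A' x 7 -> '7A'
  i=8: run of 'D' x 1 -> '1D'

RLE = 1H7A1D


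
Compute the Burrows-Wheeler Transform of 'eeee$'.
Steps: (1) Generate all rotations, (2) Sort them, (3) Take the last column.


Rotations (sorted):
  0: $eeee -> last char: e
  1: e$eee -> last char: e
  2: ee$ee -> last char: e
  3: eee$e -> last char: e
  4: eeee$ -> last char: $


BWT = eeee$


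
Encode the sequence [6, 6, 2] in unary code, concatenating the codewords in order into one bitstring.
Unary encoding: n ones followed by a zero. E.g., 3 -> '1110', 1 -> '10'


Encode each number as n ones followed by a terminating 0:
  6 -> 1111110 (7 bits)
  6 -> 1111110 (7 bits)
  2 -> 110 (3 bits)
Total length = 7 + 7 + 3 = 17 bits.

Unary([6, 6, 2]) = 11111101111110110 (17 bits)


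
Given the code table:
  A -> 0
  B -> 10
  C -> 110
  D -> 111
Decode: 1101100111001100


Decoding:
110 -> C
110 -> C
0 -> A
111 -> D
0 -> A
0 -> A
110 -> C
0 -> A


Result: CCADAACA


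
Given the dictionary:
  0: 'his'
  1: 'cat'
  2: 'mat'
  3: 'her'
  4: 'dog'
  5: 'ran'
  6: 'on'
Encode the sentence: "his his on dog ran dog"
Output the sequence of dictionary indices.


Look up each word in the dictionary:
  'his' -> 0
  'his' -> 0
  'on' -> 6
  'dog' -> 4
  'ran' -> 5
  'dog' -> 4

Encoded: [0, 0, 6, 4, 5, 4]


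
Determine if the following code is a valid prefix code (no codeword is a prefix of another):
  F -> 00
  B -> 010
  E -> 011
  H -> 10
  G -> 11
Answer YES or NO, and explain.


Checking each pair (does one codeword prefix another?):
  F='00' vs B='010': no prefix
  F='00' vs E='011': no prefix
  F='00' vs H='10': no prefix
  F='00' vs G='11': no prefix
  B='010' vs F='00': no prefix
  B='010' vs E='011': no prefix
  B='010' vs H='10': no prefix
  B='010' vs G='11': no prefix
  E='011' vs F='00': no prefix
  E='011' vs B='010': no prefix
  E='011' vs H='10': no prefix
  E='011' vs G='11': no prefix
  H='10' vs F='00': no prefix
  H='10' vs B='010': no prefix
  H='10' vs E='011': no prefix
  H='10' vs G='11': no prefix
  G='11' vs F='00': no prefix
  G='11' vs B='010': no prefix
  G='11' vs E='011': no prefix
  G='11' vs H='10': no prefix
No violation found over all pairs.

YES -- this is a valid prefix code. No codeword is a prefix of any other codeword.


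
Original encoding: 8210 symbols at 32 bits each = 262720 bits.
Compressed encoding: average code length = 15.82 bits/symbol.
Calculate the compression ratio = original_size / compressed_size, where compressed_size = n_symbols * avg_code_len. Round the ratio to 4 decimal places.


original_size = n_symbols * orig_bits = 8210 * 32 = 262720 bits
compressed_size = n_symbols * avg_code_len = 8210 * 15.82 = 129882.2 bits
ratio = original_size / compressed_size = 262720 / 129882.2 = 2.0228

Compression ratio = 2.0228


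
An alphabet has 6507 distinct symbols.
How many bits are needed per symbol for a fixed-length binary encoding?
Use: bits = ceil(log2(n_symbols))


log2(6507) = 12.6678
Bracket: 2^12 = 4096 < 6507 <= 2^13 = 8192
So ceil(log2(6507)) = 13

bits = ceil(log2(6507)) = ceil(12.6678) = 13 bits


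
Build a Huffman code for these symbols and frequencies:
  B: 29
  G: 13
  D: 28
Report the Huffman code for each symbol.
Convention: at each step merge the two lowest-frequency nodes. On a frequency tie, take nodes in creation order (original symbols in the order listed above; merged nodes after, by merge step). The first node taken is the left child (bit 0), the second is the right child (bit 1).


Huffman tree construction:
Step 1: Merge G(13) + D(28) = 41
Step 2: Merge B(29) + (G+D)(41) = 70
Read each symbol's code off the tree from the root (left child = 0, right child = 1).

Codes:
  B: 0 (length 1)
  G: 10 (length 2)
  D: 11 (length 2)
Average code length: 111/70 = 1.5857 bits/symbol


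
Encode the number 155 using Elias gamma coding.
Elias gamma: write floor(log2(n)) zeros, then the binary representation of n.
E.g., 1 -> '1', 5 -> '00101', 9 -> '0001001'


num_bits = floor(log2(155)) + 1 = 8
leading_zeros = num_bits - 1 = 7
binary(155) = 10011011

Elias gamma(155) = '0000000' + '10011011' = 000000010011011 (15 bits)


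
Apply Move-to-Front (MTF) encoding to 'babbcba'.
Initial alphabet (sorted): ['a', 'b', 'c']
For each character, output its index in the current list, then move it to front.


MTF encoding:
'b': index 1 in ['a', 'b', 'c'] -> ['b', 'a', 'c']
'a': index 1 in ['b', 'a', 'c'] -> ['a', 'b', 'c']
'b': index 1 in ['a', 'b', 'c'] -> ['b', 'a', 'c']
'b': index 0 in ['b', 'a', 'c'] -> ['b', 'a', 'c']
'c': index 2 in ['b', 'a', 'c'] -> ['c', 'b', 'a']
'b': index 1 in ['c', 'b', 'a'] -> ['b', 'c', 'a']
'a': index 2 in ['b', 'c', 'a'] -> ['a', 'b', 'c']


Output: [1, 1, 1, 0, 2, 1, 2]


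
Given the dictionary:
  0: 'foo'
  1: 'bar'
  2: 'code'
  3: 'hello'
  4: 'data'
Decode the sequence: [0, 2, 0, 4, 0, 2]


Look up each index in the dictionary:
  0 -> 'foo'
  2 -> 'code'
  0 -> 'foo'
  4 -> 'data'
  0 -> 'foo'
  2 -> 'code'

Decoded: "foo code foo data foo code"


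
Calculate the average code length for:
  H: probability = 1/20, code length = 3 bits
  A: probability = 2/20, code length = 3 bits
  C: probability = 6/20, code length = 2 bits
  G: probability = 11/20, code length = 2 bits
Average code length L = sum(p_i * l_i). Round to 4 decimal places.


Weighted contributions p_i * l_i:
  H: (1/20) * 3 = 3/20
  A: (2/20) * 3 = 6/20
  C: (6/20) * 2 = 12/20
  G: (11/20) * 2 = 22/20
Sum = (3 + 6 + 12 + 22)/20 = 43/20

L = 43/20 = 2.1500 bits/symbol


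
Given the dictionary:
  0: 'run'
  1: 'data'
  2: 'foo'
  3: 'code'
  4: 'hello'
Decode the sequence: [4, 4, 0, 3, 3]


Look up each index in the dictionary:
  4 -> 'hello'
  4 -> 'hello'
  0 -> 'run'
  3 -> 'code'
  3 -> 'code'

Decoded: "hello hello run code code"


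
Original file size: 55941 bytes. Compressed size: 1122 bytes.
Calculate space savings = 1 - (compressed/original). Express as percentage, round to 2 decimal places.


ratio = compressed/original = 1122/55941 = 0.020057
savings = 1 - ratio = 1 - 0.020057 = 0.979943
as a percentage: 0.979943 * 100 = 97.99%

Space savings = 1 - 1122/55941 = 97.99%


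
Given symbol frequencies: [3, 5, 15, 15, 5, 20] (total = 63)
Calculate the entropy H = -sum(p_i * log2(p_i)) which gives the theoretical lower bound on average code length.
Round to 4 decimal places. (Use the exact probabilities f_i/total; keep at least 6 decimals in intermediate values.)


Per-symbol terms -p_i * log2(p_i) with p_i = f_i/63:
  p = 3/63 = 0.047619: log2(p) = -4.392317, -p*log2(p) = 0.209158
  p = 5/63 = 0.079365: log2(p) = -3.655352, -p*log2(p) = 0.290107
  p = 15/63 = 0.238095: log2(p) = -2.070389, -p*log2(p) = 0.492950
  p = 15/63 = 0.238095: log2(p) = -2.070389, -p*log2(p) = 0.492950
  p = 5/63 = 0.079365: log2(p) = -3.655352, -p*log2(p) = 0.290107
  p = 20/63 = 0.317460: log2(p) = -1.655352, -p*log2(p) = 0.525509
H = 0.209158 + 0.290107 + 0.492950 + 0.492950 + 0.290107 + 0.525509 = 2.300781

H = 2.3008 bits/symbol


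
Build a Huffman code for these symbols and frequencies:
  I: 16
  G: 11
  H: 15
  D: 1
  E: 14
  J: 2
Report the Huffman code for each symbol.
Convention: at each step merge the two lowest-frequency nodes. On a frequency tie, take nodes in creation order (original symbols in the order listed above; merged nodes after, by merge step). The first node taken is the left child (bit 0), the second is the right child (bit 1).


Huffman tree construction:
Step 1: Merge D(1) + J(2) = 3
Step 2: Merge (D+J)(3) + G(11) = 14
Step 3: Merge E(14) + ((D+J)+G)(14) = 28
Step 4: Merge H(15) + I(16) = 31
Step 5: Merge (E+((D+J)+G))(28) + (H+I)(31) = 59
Read each symbol's code off the tree from the root (left child = 0, right child = 1).

Codes:
  I: 11 (length 2)
  G: 011 (length 3)
  H: 10 (length 2)
  D: 0100 (length 4)
  E: 00 (length 2)
  J: 0101 (length 4)
Average code length: 135/59 = 2.2881 bits/symbol


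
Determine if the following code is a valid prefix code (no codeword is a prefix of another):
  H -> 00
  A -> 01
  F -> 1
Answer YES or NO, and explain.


Checking each pair (does one codeword prefix another?):
  H='00' vs A='01': no prefix
  H='00' vs F='1': no prefix
  A='01' vs H='00': no prefix
  A='01' vs F='1': no prefix
  F='1' vs H='00': no prefix
  F='1' vs A='01': no prefix
No violation found over all pairs.

YES -- this is a valid prefix code. No codeword is a prefix of any other codeword.


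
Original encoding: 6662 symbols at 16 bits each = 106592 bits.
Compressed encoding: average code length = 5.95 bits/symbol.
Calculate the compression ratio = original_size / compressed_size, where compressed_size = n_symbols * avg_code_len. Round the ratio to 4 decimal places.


original_size = n_symbols * orig_bits = 6662 * 16 = 106592 bits
compressed_size = n_symbols * avg_code_len = 6662 * 5.95 = 39638.9 bits
ratio = original_size / compressed_size = 106592 / 39638.9 = 2.6891

Compression ratio = 2.6891


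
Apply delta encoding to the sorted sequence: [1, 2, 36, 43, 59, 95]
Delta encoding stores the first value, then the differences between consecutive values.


First value: 1
Deltas:
  2 - 1 = 1
  36 - 2 = 34
  43 - 36 = 7
  59 - 43 = 16
  95 - 59 = 36


Delta encoded: [1, 1, 34, 7, 16, 36]


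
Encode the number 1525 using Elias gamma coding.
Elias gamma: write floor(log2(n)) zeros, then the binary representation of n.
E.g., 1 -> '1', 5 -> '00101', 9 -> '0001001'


num_bits = floor(log2(1525)) + 1 = 11
leading_zeros = num_bits - 1 = 10
binary(1525) = 10111110101

Elias gamma(1525) = '0000000000' + '10111110101' = 000000000010111110101 (21 bits)


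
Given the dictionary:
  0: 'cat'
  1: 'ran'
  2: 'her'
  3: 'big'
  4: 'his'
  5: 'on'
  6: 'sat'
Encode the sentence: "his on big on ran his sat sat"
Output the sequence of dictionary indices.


Look up each word in the dictionary:
  'his' -> 4
  'on' -> 5
  'big' -> 3
  'on' -> 5
  'ran' -> 1
  'his' -> 4
  'sat' -> 6
  'sat' -> 6

Encoded: [4, 5, 3, 5, 1, 4, 6, 6]


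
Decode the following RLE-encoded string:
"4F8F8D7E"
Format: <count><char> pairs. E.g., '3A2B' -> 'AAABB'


Expanding each <count><char> pair:
  4F -> 'FFFF'
  8F -> 'FFFFFFFF'
  8D -> 'DDDDDDDD'
  7E -> 'EEEEEEE'

Decoded = FFFFFFFFFFFFDDDDDDDDEEEEEEE


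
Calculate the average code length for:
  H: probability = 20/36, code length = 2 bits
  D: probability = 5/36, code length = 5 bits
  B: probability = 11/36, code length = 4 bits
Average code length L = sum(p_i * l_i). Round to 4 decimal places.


Weighted contributions p_i * l_i:
  H: (20/36) * 2 = 40/36
  D: (5/36) * 5 = 25/36
  B: (11/36) * 4 = 44/36
Sum = (40 + 25 + 44)/36 = 109/36

L = 109/36 = 3.0278 bits/symbol


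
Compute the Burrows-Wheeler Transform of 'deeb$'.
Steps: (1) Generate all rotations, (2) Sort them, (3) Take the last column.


Rotations (sorted):
  0: $deeb -> last char: b
  1: b$dee -> last char: e
  2: deeb$ -> last char: $
  3: eb$de -> last char: e
  4: eeb$d -> last char: d


BWT = be$ed


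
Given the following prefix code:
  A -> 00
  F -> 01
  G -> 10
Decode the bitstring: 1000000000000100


Decoding step by step:
Bits 10 -> G
Bits 00 -> A
Bits 00 -> A
Bits 00 -> A
Bits 00 -> A
Bits 00 -> A
Bits 01 -> F
Bits 00 -> A


Decoded message: GAAAAAFA


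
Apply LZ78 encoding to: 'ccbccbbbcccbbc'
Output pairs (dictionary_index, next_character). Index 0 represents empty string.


LZ78 encoding steps:
Dictionary: {0: ''}
Step 1: w='' (idx 0), next='c' -> output (0, 'c'), add 'c' as idx 1
Step 2: w='c' (idx 1), next='b' -> output (1, 'b'), add 'cb' as idx 2
Step 3: w='c' (idx 1), next='c' -> output (1, 'c'), add 'cc' as idx 3
Step 4: w='' (idx 0), next='b' -> output (0, 'b'), add 'b' as idx 4
Step 5: w='b' (idx 4), next='b' -> output (4, 'b'), add 'bb' as idx 5
Step 6: w='cc' (idx 3), next='c' -> output (3, 'c'), add 'ccc' as idx 6
Step 7: w='bb' (idx 5), next='c' -> output (5, 'c'), add 'bbc' as idx 7


Encoded: [(0, 'c'), (1, 'b'), (1, 'c'), (0, 'b'), (4, 'b'), (3, 'c'), (5, 'c')]


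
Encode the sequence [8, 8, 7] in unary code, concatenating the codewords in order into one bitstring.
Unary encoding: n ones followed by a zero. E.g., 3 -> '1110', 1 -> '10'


Encode each number as n ones followed by a terminating 0:
  8 -> 111111110 (9 bits)
  8 -> 111111110 (9 bits)
  7 -> 11111110 (8 bits)
Total length = 9 + 9 + 8 = 26 bits.

Unary([8, 8, 7]) = 11111111011111111011111110 (26 bits)


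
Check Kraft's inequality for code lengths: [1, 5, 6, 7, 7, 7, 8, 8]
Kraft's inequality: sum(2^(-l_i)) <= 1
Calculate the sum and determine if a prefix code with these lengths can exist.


Sum = 2^(-1) + 2^(-5) + 2^(-6) + 2^(-7) + 2^(-7) + 2^(-7) + 2^(-8) + 2^(-8)
    = 0.5 + 0.03125 + 0.015625 + 0.0078125 + 0.0078125 + 0.0078125 + 0.00390625 + 0.00390625
    = 148/256 = 0.578125
Since 0.578125 <= 1, Kraft's inequality IS satisfied.
A prefix code with these lengths CAN exist.

Kraft sum = 0.578125. Satisfied.


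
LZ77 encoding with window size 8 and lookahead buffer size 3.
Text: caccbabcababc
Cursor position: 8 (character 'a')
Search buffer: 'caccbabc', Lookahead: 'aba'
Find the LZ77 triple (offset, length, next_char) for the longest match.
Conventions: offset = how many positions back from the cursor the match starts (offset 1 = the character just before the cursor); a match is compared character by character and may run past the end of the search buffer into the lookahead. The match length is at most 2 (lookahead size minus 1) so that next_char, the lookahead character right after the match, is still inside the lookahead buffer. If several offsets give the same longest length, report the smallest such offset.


Try each offset into the search buffer:
  offset=1 (pos 7, char 'c'): match length 0
  offset=2 (pos 6, char 'b'): match length 0
  offset=3 (pos 5, char 'a'): match length 2
  offset=4 (pos 4, char 'b'): match length 0
  offset=5 (pos 3, char 'c'): match length 0
  offset=6 (pos 2, char 'c'): match length 0
  offset=7 (pos 1, char 'a'): match length 1
  offset=8 (pos 0, char 'c'): match length 0
Longest match has length 2 at offset 3.
next_char = character at position 8 + 2 = 10 -> 'a'

Best match: offset=3, length=2 (matching 'ab' starting at position 5)
LZ77 triple: (3, 2, 'a')


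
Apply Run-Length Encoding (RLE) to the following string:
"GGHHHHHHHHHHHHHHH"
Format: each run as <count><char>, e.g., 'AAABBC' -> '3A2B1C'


Scanning runs left to right:
  i=0: run of 'G' x 2 -> '2G'
  i=2: run of 'H' x 15 -> '15H'

RLE = 2G15H


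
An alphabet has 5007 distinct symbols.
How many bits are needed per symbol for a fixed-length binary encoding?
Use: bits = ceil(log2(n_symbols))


log2(5007) = 12.2897
Bracket: 2^12 = 4096 < 5007 <= 2^13 = 8192
So ceil(log2(5007)) = 13

bits = ceil(log2(5007)) = ceil(12.2897) = 13 bits


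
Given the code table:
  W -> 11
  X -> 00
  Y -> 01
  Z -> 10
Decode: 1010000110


Decoding:
10 -> Z
10 -> Z
00 -> X
01 -> Y
10 -> Z


Result: ZZXYZ


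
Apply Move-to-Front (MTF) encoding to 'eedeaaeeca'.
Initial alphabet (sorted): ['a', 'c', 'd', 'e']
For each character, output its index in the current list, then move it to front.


MTF encoding:
'e': index 3 in ['a', 'c', 'd', 'e'] -> ['e', 'a', 'c', 'd']
'e': index 0 in ['e', 'a', 'c', 'd'] -> ['e', 'a', 'c', 'd']
'd': index 3 in ['e', 'a', 'c', 'd'] -> ['d', 'e', 'a', 'c']
'e': index 1 in ['d', 'e', 'a', 'c'] -> ['e', 'd', 'a', 'c']
'a': index 2 in ['e', 'd', 'a', 'c'] -> ['a', 'e', 'd', 'c']
'a': index 0 in ['a', 'e', 'd', 'c'] -> ['a', 'e', 'd', 'c']
'e': index 1 in ['a', 'e', 'd', 'c'] -> ['e', 'a', 'd', 'c']
'e': index 0 in ['e', 'a', 'd', 'c'] -> ['e', 'a', 'd', 'c']
'c': index 3 in ['e', 'a', 'd', 'c'] -> ['c', 'e', 'a', 'd']
'a': index 2 in ['c', 'e', 'a', 'd'] -> ['a', 'c', 'e', 'd']


Output: [3, 0, 3, 1, 2, 0, 1, 0, 3, 2]


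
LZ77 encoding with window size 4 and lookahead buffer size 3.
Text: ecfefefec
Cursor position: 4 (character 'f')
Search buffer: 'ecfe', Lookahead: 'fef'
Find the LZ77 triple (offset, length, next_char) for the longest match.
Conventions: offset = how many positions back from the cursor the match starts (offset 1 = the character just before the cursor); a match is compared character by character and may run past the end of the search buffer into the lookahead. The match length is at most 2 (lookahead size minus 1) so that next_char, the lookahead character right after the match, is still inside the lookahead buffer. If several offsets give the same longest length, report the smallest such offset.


Try each offset into the search buffer:
  offset=1 (pos 3, char 'e'): match length 0
  offset=2 (pos 2, char 'f'): match length 2
  offset=3 (pos 1, char 'c'): match length 0
  offset=4 (pos 0, char 'e'): match length 0
Longest match has length 2 at offset 2.
next_char = character at position 4 + 2 = 6 -> 'f'

Best match: offset=2, length=2 (matching 'fe' starting at position 2)
LZ77 triple: (2, 2, 'f')


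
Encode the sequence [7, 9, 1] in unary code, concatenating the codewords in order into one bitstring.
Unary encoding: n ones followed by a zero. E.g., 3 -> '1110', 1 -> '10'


Encode each number as n ones followed by a terminating 0:
  7 -> 11111110 (8 bits)
  9 -> 1111111110 (10 bits)
  1 -> 10 (2 bits)
Total length = 8 + 10 + 2 = 20 bits.

Unary([7, 9, 1]) = 11111110111111111010 (20 bits)


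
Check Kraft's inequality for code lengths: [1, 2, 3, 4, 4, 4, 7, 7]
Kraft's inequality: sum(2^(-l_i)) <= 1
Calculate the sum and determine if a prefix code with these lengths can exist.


Sum = 2^(-1) + 2^(-2) + 2^(-3) + 2^(-4) + 2^(-4) + 2^(-4) + 2^(-7) + 2^(-7)
    = 0.5 + 0.25 + 0.125 + 0.0625 + 0.0625 + 0.0625 + 0.0078125 + 0.0078125
    = 138/128 = 1.078125
Since 1.078125 > 1, Kraft's inequality is NOT satisfied.
A prefix code with these lengths CANNOT exist.

Kraft sum = 1.078125. Not satisfied.


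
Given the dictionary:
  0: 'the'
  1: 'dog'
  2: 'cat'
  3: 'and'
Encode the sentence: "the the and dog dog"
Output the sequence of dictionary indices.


Look up each word in the dictionary:
  'the' -> 0
  'the' -> 0
  'and' -> 3
  'dog' -> 1
  'dog' -> 1

Encoded: [0, 0, 3, 1, 1]


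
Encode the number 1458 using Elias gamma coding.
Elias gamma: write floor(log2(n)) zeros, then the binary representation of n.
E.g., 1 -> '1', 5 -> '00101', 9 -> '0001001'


num_bits = floor(log2(1458)) + 1 = 11
leading_zeros = num_bits - 1 = 10
binary(1458) = 10110110010

Elias gamma(1458) = '0000000000' + '10110110010' = 000000000010110110010 (21 bits)


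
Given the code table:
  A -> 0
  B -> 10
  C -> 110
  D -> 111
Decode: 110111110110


Decoding:
110 -> C
111 -> D
110 -> C
110 -> C


Result: CDCC


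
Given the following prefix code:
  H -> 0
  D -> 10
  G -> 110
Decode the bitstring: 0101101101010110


Decoding step by step:
Bits 0 -> H
Bits 10 -> D
Bits 110 -> G
Bits 110 -> G
Bits 10 -> D
Bits 10 -> D
Bits 110 -> G


Decoded message: HDGGDDG


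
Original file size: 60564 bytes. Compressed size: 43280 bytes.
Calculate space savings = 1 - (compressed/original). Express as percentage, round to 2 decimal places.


ratio = compressed/original = 43280/60564 = 0.714616
savings = 1 - ratio = 1 - 0.714616 = 0.285384
as a percentage: 0.285384 * 100 = 28.54%

Space savings = 1 - 43280/60564 = 28.54%


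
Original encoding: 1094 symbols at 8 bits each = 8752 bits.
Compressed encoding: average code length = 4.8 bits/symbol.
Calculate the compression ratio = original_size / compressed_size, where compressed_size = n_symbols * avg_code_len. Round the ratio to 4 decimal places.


original_size = n_symbols * orig_bits = 1094 * 8 = 8752 bits
compressed_size = n_symbols * avg_code_len = 1094 * 4.8 = 5251.2 bits
ratio = original_size / compressed_size = 8752 / 5251.2 = 1.6667

Compression ratio = 1.6667


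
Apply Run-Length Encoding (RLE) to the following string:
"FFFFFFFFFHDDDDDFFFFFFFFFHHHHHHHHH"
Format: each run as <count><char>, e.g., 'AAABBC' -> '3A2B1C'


Scanning runs left to right:
  i=0: run of 'F' x 9 -> '9F'
  i=9: run of 'H' x 1 -> '1H'
  i=10: run of 'D' x 5 -> '5D'
  i=15: run of 'F' x 9 -> '9F'
  i=24: run of 'H' x 9 -> '9H'

RLE = 9F1H5D9F9H


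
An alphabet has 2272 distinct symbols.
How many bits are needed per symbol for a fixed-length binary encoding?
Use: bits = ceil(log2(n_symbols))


log2(2272) = 11.1497
Bracket: 2^11 = 2048 < 2272 <= 2^12 = 4096
So ceil(log2(2272)) = 12

bits = ceil(log2(2272)) = ceil(11.1497) = 12 bits


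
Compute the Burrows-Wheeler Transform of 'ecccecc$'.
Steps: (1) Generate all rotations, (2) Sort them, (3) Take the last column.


Rotations (sorted):
  0: $ecccecc -> last char: c
  1: c$ecccec -> last char: c
  2: cc$eccce -> last char: e
  3: cccecc$e -> last char: e
  4: ccecc$ec -> last char: c
  5: cecc$ecc -> last char: c
  6: ecc$eccc -> last char: c
  7: ecccecc$ -> last char: $


BWT = cceeccc$


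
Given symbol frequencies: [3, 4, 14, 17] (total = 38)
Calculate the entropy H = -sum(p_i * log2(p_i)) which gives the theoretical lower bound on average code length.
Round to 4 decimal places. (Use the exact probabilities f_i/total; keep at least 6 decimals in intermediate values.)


Per-symbol terms -p_i * log2(p_i) with p_i = f_i/38:
  p = 3/38 = 0.078947: log2(p) = -3.662965, -p*log2(p) = 0.289181
  p = 4/38 = 0.105263: log2(p) = -3.247928, -p*log2(p) = 0.341887
  p = 14/38 = 0.368421: log2(p) = -1.440573, -p*log2(p) = 0.530737
  p = 17/38 = 0.447368: log2(p) = -1.160465, -p*log2(p) = 0.519155
H = 0.289181 + 0.341887 + 0.530737 + 0.519155 = 1.680960

H = 1.681 bits/symbol


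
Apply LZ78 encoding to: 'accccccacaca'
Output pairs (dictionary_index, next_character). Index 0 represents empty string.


LZ78 encoding steps:
Dictionary: {0: ''}
Step 1: w='' (idx 0), next='a' -> output (0, 'a'), add 'a' as idx 1
Step 2: w='' (idx 0), next='c' -> output (0, 'c'), add 'c' as idx 2
Step 3: w='c' (idx 2), next='c' -> output (2, 'c'), add 'cc' as idx 3
Step 4: w='cc' (idx 3), next='c' -> output (3, 'c'), add 'ccc' as idx 4
Step 5: w='a' (idx 1), next='c' -> output (1, 'c'), add 'ac' as idx 5
Step 6: w='ac' (idx 5), next='a' -> output (5, 'a'), add 'aca' as idx 6


Encoded: [(0, 'a'), (0, 'c'), (2, 'c'), (3, 'c'), (1, 'c'), (5, 'a')]


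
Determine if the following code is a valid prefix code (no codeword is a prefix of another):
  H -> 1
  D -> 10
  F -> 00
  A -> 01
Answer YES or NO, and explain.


Checking each pair (does one codeword prefix another?):
  H='1' vs D='10': prefix -- VIOLATION

NO -- this is NOT a valid prefix code. H (1) is a prefix of D (10).


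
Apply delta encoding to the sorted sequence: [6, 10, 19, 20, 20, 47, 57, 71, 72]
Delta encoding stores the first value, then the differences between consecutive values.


First value: 6
Deltas:
  10 - 6 = 4
  19 - 10 = 9
  20 - 19 = 1
  20 - 20 = 0
  47 - 20 = 27
  57 - 47 = 10
  71 - 57 = 14
  72 - 71 = 1


Delta encoded: [6, 4, 9, 1, 0, 27, 10, 14, 1]


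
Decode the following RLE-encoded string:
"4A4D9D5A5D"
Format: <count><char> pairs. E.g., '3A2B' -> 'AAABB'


Expanding each <count><char> pair:
  4A -> 'AAAA'
  4D -> 'DDDD'
  9D -> 'DDDDDDDDD'
  5A -> 'AAAAA'
  5D -> 'DDDDD'

Decoded = AAAADDDDDDDDDDDDDAAAAADDDDD


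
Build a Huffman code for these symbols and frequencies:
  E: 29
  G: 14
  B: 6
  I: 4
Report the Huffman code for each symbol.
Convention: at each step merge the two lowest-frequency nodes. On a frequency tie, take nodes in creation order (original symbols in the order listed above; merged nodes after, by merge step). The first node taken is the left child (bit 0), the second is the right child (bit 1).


Huffman tree construction:
Step 1: Merge I(4) + B(6) = 10
Step 2: Merge (I+B)(10) + G(14) = 24
Step 3: Merge ((I+B)+G)(24) + E(29) = 53
Read each symbol's code off the tree from the root (left child = 0, right child = 1).

Codes:
  E: 1 (length 1)
  G: 01 (length 2)
  B: 001 (length 3)
  I: 000 (length 3)
Average code length: 87/53 = 1.6415 bits/symbol


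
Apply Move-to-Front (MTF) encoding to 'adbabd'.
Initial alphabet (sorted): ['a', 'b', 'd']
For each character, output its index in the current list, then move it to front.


MTF encoding:
'a': index 0 in ['a', 'b', 'd'] -> ['a', 'b', 'd']
'd': index 2 in ['a', 'b', 'd'] -> ['d', 'a', 'b']
'b': index 2 in ['d', 'a', 'b'] -> ['b', 'd', 'a']
'a': index 2 in ['b', 'd', 'a'] -> ['a', 'b', 'd']
'b': index 1 in ['a', 'b', 'd'] -> ['b', 'a', 'd']
'd': index 2 in ['b', 'a', 'd'] -> ['d', 'b', 'a']


Output: [0, 2, 2, 2, 1, 2]


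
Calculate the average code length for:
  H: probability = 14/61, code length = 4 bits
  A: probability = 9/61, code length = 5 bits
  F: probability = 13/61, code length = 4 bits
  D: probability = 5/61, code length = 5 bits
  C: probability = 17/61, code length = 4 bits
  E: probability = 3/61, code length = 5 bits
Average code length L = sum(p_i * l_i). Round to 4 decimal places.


Weighted contributions p_i * l_i:
  H: (14/61) * 4 = 56/61
  A: (9/61) * 5 = 45/61
  F: (13/61) * 4 = 52/61
  D: (5/61) * 5 = 25/61
  C: (17/61) * 4 = 68/61
  E: (3/61) * 5 = 15/61
Sum = (56 + 45 + 52 + 25 + 68 + 15)/61 = 261/61

L = 261/61 = 4.2787 bits/symbol
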